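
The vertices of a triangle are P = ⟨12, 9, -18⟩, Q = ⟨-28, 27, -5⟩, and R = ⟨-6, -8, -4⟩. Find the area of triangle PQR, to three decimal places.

PQ = (-40, 18, 13),  PR = (-18, -17, 14)
i: 18·14 - 13·(-17) = 252 - (-221) = 473
j: 13·(-18) - (-40)·14 = -234 - (-560) = 326
k: (-40)·(-17) - 18·(-18) = 680 - (-324) = 1004
PQ × PR = (473, 326, 1004)
|PQ × PR| = √1338021 ≈ 1156.7286
area = ½ · 1156.7286 ≈ 578.364

578.364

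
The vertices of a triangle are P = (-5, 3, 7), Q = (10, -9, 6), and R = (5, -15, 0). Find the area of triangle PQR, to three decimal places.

94.711

PQ = (15, -12, -1),  PR = (10, -18, -7)
i: (-12)·(-7) - (-1)·(-18) = 84 - 18 = 66
j: (-1)·10 - 15·(-7) = -10 - (-105) = 95
k: 15·(-18) - (-12)·10 = -270 - (-120) = -150
PQ × PR = (66, 95, -150)
|PQ × PR| = √35881 ≈ 189.4228
area = ½ · 189.4228 ≈ 94.711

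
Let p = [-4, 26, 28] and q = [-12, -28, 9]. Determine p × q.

(1018, -300, 424)

i: 26·9 - 28·(-28) = 234 - (-784) = 1018
j: 28·(-12) - (-4)·9 = -336 - (-36) = -300
k: (-4)·(-28) - 26·(-12) = 112 - (-312) = 424
p × q = (1018, -300, 424)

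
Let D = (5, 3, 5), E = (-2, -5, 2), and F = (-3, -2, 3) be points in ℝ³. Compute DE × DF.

(1, 10, -29)

DE = (-7, -8, -3)
DF = (-8, -5, -2)
i: (-8)·(-2) - (-3)·(-5) = 16 - 15 = 1
j: (-3)·(-8) - (-7)·(-2) = 24 - 14 = 10
k: (-7)·(-5) - (-8)·(-8) = 35 - 64 = -29
DE × DF = (1, 10, -29)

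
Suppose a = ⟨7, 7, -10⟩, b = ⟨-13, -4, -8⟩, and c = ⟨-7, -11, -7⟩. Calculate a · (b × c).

b × c:
i: (-4)·(-7) - (-8)·(-11) = 28 - 88 = -60
j: (-8)·(-7) - (-13)·(-7) = 56 - 91 = -35
k: (-13)·(-11) - (-4)·(-7) = 143 - 28 = 115
b × c = (-60, -35, 115)
a · (b × c) = 7·(-60) + 7·(-35) + (-10)·115 = -420 - 245 - 1150 = -1815

-1815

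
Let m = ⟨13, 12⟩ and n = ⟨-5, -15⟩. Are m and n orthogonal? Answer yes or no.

no

m · n = 13·(-5) + 12·(-15) = -65 - 180 = -245
Nonzero, so the vectors are not orthogonal.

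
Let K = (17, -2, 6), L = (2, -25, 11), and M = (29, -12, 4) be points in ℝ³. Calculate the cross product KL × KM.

KL = (-15, -23, 5)
KM = (12, -10, -2)
i: (-23)·(-2) - 5·(-10) = 46 - (-50) = 96
j: 5·12 - (-15)·(-2) = 60 - 30 = 30
k: (-15)·(-10) - (-23)·12 = 150 - (-276) = 426
KL × KM = (96, 30, 426)

(96, 30, 426)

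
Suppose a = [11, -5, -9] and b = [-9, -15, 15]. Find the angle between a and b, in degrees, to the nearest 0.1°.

a · b = 11·(-9) + (-5)·(-15) + (-9)·15 = -99 + 75 - 135 = -159
|a|² = 121 + 25 + 81 = 227,  |a| = √227 ≈ 15.066519
|b|² = 81 + 225 + 225 = 531,  |b| = √531 ≈ 23.043437
cos θ = -159 / (15.066519 · 23.043437) ≈ -0.45797
θ = arccos(-0.45797) ≈ 117.3°

117.3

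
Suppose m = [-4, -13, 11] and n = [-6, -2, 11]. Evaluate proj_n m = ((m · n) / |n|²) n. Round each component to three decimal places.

m · n = (-4)·(-6) + (-13)·(-2) + 11·11 = 24 + 26 + 121 = 171
|n|² = 36 + 4 + 121 = 161
proj_n m = (171/161) · (-6, -2, 11) ≈ (-6.373, -2.124, 11.683)

(-6.373, -2.124, 11.683)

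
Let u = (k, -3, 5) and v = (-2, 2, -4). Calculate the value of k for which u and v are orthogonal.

u · v = k·(-2) + (-3)·2 + 5·(-4) = -26 - 2k
Set equal to 0: -2k = 26, so k = -13.

-13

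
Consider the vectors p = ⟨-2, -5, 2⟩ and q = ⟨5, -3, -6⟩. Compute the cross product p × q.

(36, -2, 31)

i: (-5)·(-6) - 2·(-3) = 30 - (-6) = 36
j: 2·5 - (-2)·(-6) = 10 - 12 = -2
k: (-2)·(-3) - (-5)·5 = 6 - (-25) = 31
p × q = (36, -2, 31)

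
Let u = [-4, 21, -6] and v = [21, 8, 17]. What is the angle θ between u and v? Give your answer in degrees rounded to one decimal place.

u · v = (-4)·21 + 21·8 + (-6)·17 = -84 + 168 - 102 = -18
|u|² = 16 + 441 + 36 = 493,  |u| = √493 ≈ 22.203603
|v|² = 441 + 64 + 289 = 794,  |v| = √794 ≈ 28.178006
cos θ = -18 / (22.203603 · 28.178006) ≈ -0.02877
θ = arccos(-0.02877) ≈ 91.6°

91.6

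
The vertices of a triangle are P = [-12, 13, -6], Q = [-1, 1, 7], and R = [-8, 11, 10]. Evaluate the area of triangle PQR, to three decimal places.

PQ = (11, -12, 13),  PR = (4, -2, 16)
i: (-12)·16 - 13·(-2) = -192 - (-26) = -166
j: 13·4 - 11·16 = 52 - 176 = -124
k: 11·(-2) - (-12)·4 = -22 - (-48) = 26
PQ × PR = (-166, -124, 26)
|PQ × PR| = √43608 ≈ 208.8253
area = ½ · 208.8253 ≈ 104.413

104.413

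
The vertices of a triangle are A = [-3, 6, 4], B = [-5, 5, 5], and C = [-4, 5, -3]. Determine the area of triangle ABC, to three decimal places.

AB = (-2, -1, 1),  AC = (-1, -1, -7)
i: (-1)·(-7) - 1·(-1) = 7 - (-1) = 8
j: 1·(-1) - (-2)·(-7) = -1 - 14 = -15
k: (-2)·(-1) - (-1)·(-1) = 2 - 1 = 1
AB × AC = (8, -15, 1)
|AB × AC| = √290 ≈ 17.0294
area = ½ · 17.0294 ≈ 8.515

8.515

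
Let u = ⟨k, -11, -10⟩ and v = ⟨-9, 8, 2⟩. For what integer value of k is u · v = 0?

-12

u · v = k·(-9) + (-11)·8 + (-10)·2 = -108 - 9k
Set equal to 0: -9k = 108, so k = -12.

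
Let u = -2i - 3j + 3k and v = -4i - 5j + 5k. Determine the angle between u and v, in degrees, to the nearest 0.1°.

u · v = (-2)·(-4) + (-3)·(-5) + 3·5 = 8 + 15 + 15 = 38
|u|² = 4 + 9 + 9 = 22,  |u| = √22 ≈ 4.690416
|v|² = 16 + 25 + 25 = 66,  |v| = √66 ≈ 8.124038
cos θ = 38 / (4.690416 · 8.124038) ≈ 0.99724
θ = arccos(0.99724) ≈ 4.3°

4.3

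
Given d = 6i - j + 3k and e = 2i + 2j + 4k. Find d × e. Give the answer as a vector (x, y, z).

i: (-1)·4 - 3·2 = -4 - 6 = -10
j: 3·2 - 6·4 = 6 - 24 = -18
k: 6·2 - (-1)·2 = 12 - (-2) = 14
d × e = (-10, -18, 14)

(-10, -18, 14)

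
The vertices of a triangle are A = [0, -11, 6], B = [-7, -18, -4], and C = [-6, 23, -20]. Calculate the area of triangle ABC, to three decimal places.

302.394

AB = (-7, -7, -10),  AC = (-6, 34, -26)
i: (-7)·(-26) - (-10)·34 = 182 - (-340) = 522
j: (-10)·(-6) - (-7)·(-26) = 60 - 182 = -122
k: (-7)·34 - (-7)·(-6) = -238 - 42 = -280
AB × AC = (522, -122, -280)
|AB × AC| = √365768 ≈ 604.7876
area = ½ · 604.7876 ≈ 302.394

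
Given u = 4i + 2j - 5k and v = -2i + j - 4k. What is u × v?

i: 2·(-4) - (-5)·1 = -8 - (-5) = -3
j: (-5)·(-2) - 4·(-4) = 10 - (-16) = 26
k: 4·1 - 2·(-2) = 4 - (-4) = 8
u × v = (-3, 26, 8)

(-3, 26, 8)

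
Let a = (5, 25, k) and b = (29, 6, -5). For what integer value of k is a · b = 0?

59

a · b = 5·29 + 25·6 + k·(-5) = 295 - 5k
Set equal to 0: -5k = -295, so k = 59.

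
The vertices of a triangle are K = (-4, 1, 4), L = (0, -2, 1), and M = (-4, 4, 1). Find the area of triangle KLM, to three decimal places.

12.369

KL = (4, -3, -3),  KM = (0, 3, -3)
i: (-3)·(-3) - (-3)·3 = 9 - (-9) = 18
j: (-3)·0 - 4·(-3) = 0 - (-12) = 12
k: 4·3 - (-3)·0 = 12 - 0 = 12
KL × KM = (18, 12, 12)
|KL × KM| = √612 ≈ 24.7386
area = ½ · 24.7386 ≈ 12.369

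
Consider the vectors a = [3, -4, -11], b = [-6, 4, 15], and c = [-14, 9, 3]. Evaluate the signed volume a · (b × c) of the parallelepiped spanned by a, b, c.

377

b × c:
i: 4·3 - 15·9 = 12 - 135 = -123
j: 15·(-14) - (-6)·3 = -210 - (-18) = -192
k: (-6)·9 - 4·(-14) = -54 - (-56) = 2
b × c = (-123, -192, 2)
a · (b × c) = 3·(-123) + (-4)·(-192) + (-11)·2 = -369 + 768 - 22 = 377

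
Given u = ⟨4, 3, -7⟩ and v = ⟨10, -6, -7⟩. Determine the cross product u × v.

(-63, -42, -54)

i: 3·(-7) - (-7)·(-6) = -21 - 42 = -63
j: (-7)·10 - 4·(-7) = -70 - (-28) = -42
k: 4·(-6) - 3·10 = -24 - 30 = -54
u × v = (-63, -42, -54)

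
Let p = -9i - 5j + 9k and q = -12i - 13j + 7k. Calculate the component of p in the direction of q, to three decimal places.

12.404

p · q = (-9)·(-12) + (-5)·(-13) + 9·7 = 108 + 65 + 63 = 236
|q| = √(144 + 169 + 49) = √362 ≈ 19.0263
comp_q p = 236 / √362 ≈ 12.404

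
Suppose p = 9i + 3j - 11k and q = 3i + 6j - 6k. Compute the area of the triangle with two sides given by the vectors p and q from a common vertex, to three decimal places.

34.533

i: 3·(-6) - (-11)·6 = -18 - (-66) = 48
j: (-11)·3 - 9·(-6) = -33 - (-54) = 21
k: 9·6 - 3·3 = 54 - 9 = 45
p × q = (48, 21, 45)
|p × q| = √(48² + 21² + 45²) = √4770 ≈ 69.0652
area = ½ · 69.0652 ≈ 34.533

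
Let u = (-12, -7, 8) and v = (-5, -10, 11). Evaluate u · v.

u · v = (-12)·(-5) + (-7)·(-10) + 8·11 = 60 + 70 + 88 = 218

218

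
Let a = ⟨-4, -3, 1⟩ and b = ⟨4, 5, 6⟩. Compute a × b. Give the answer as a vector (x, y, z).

i: (-3)·6 - 1·5 = -18 - 5 = -23
j: 1·4 - (-4)·6 = 4 - (-24) = 28
k: (-4)·5 - (-3)·4 = -20 - (-12) = -8
a × b = (-23, 28, -8)

(-23, 28, -8)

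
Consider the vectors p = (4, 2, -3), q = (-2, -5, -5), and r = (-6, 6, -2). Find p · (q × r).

q × r:
i: (-5)·(-2) - (-5)·6 = 10 - (-30) = 40
j: (-5)·(-6) - (-2)·(-2) = 30 - 4 = 26
k: (-2)·6 - (-5)·(-6) = -12 - 30 = -42
q × r = (40, 26, -42)
p · (q × r) = 4·40 + 2·26 + (-3)·(-42) = 160 + 52 + 126 = 338

338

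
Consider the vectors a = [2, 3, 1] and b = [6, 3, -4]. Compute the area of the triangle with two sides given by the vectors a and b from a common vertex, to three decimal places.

i: 3·(-4) - 1·3 = -12 - 3 = -15
j: 1·6 - 2·(-4) = 6 - (-8) = 14
k: 2·3 - 3·6 = 6 - 18 = -12
a × b = (-15, 14, -12)
|a × b| = √((-15)² + 14² + (-12)²) = √565 ≈ 23.7697
area = ½ · 23.7697 ≈ 11.885

11.885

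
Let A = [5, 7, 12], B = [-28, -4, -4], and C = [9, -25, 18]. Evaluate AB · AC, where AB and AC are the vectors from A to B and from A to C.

AB = B − A = (-33, -11, -16)
AC = C − A = (4, -32, 6)
AB · AC = (-33)·4 + (-11)·(-32) + (-16)·6 = -132 + 352 - 96 = 124

124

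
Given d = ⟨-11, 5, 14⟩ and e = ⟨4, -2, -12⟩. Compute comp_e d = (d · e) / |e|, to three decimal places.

d · e = (-11)·4 + 5·(-2) + 14·(-12) = -44 - 10 - 168 = -222
|e| = √(16 + 4 + 144) = √164 ≈ 12.8062
comp_e d = -222 / √164 ≈ -17.335

-17.335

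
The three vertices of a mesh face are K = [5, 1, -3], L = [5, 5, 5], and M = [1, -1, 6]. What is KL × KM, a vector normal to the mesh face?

KL = (0, 4, 8)
KM = (-4, -2, 9)
i: 4·9 - 8·(-2) = 36 - (-16) = 52
j: 8·(-4) - 0·9 = -32 - 0 = -32
k: 0·(-2) - 4·(-4) = 0 - (-16) = 16
KL × KM = (52, -32, 16)

(52, -32, 16)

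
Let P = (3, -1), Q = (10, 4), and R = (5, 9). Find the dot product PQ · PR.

PQ = Q − P = (7, 5)
PR = R − P = (2, 10)
PQ · PR = 7·2 + 5·10 = 14 + 50 = 64

64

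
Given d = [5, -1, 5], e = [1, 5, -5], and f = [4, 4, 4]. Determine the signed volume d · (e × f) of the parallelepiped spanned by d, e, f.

144

e × f:
i: 5·4 - (-5)·4 = 20 - (-20) = 40
j: (-5)·4 - 1·4 = -20 - 4 = -24
k: 1·4 - 5·4 = 4 - 20 = -16
e × f = (40, -24, -16)
d · (e × f) = 5·40 + (-1)·(-24) + 5·(-16) = 200 + 24 - 80 = 144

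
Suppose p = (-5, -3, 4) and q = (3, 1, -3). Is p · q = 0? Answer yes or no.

no

p · q = (-5)·3 + (-3)·1 + 4·(-3) = -15 - 3 - 12 = -30
Nonzero, so the vectors are not orthogonal.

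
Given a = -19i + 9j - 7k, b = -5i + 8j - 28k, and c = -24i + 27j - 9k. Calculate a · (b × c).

-7752

b × c:
i: 8·(-9) - (-28)·27 = -72 - (-756) = 684
j: (-28)·(-24) - (-5)·(-9) = 672 - 45 = 627
k: (-5)·27 - 8·(-24) = -135 - (-192) = 57
b × c = (684, 627, 57)
a · (b × c) = (-19)·684 + 9·627 + (-7)·57 = -12996 + 5643 - 399 = -7752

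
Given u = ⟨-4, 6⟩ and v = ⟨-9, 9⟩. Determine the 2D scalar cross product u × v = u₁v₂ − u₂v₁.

(-4)·9 - 6·(-9) = -36 - (-54) = 18

18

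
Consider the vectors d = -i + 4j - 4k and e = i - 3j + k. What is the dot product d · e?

-17

d · e = (-1)·1 + 4·(-3) + (-4)·1 = -1 - 12 - 4 = -17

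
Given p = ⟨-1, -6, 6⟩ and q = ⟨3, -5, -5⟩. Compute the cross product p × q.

(60, 13, 23)

i: (-6)·(-5) - 6·(-5) = 30 - (-30) = 60
j: 6·3 - (-1)·(-5) = 18 - 5 = 13
k: (-1)·(-5) - (-6)·3 = 5 - (-18) = 23
p × q = (60, 13, 23)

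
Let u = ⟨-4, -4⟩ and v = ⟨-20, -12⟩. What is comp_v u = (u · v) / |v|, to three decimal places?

u · v = (-4)·(-20) + (-4)·(-12) = 80 + 48 = 128
|v| = √(400 + 144) = √544 ≈ 23.3238
comp_v u = 128 / √544 ≈ 5.488

5.488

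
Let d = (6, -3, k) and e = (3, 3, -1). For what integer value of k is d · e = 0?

9

d · e = 6·3 + (-3)·3 + k·(-1) = 9 - 1k
Set equal to 0: -1k = -9, so k = 9.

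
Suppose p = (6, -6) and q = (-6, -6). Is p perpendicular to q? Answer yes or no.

p · q = 6·(-6) + (-6)·(-6) = -36 + 36 = 0
Zero, so the vectors are orthogonal.

yes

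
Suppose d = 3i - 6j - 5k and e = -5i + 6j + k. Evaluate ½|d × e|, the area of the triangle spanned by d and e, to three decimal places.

i: (-6)·1 - (-5)·6 = -6 - (-30) = 24
j: (-5)·(-5) - 3·1 = 25 - 3 = 22
k: 3·6 - (-6)·(-5) = 18 - 30 = -12
d × e = (24, 22, -12)
|d × e| = √(24² + 22² + (-12)²) = √1204 ≈ 34.6987
area = ½ · 34.6987 ≈ 17.349

17.349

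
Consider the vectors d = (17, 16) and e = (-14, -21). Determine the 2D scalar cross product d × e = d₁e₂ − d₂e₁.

-133

17·(-21) - 16·(-14) = -357 - (-224) = -133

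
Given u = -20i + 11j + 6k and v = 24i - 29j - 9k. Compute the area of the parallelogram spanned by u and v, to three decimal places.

326.768

i: 11·(-9) - 6·(-29) = -99 - (-174) = 75
j: 6·24 - (-20)·(-9) = 144 - 180 = -36
k: (-20)·(-29) - 11·24 = 580 - 264 = 316
u × v = (75, -36, 316)
|u × v| = √(75² + (-36)² + 316²) = √106777 ≈ 326.7675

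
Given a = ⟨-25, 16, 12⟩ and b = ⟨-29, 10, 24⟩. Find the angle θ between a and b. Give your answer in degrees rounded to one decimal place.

19.8

a · b = (-25)·(-29) + 16·10 + 12·24 = 725 + 160 + 288 = 1173
|a|² = 625 + 256 + 144 = 1025,  |a| = √1025 ≈ 32.015621
|b|² = 841 + 100 + 576 = 1517,  |b| = √1517 ≈ 38.948684
cos θ = 1173 / (32.015621 · 38.948684) ≈ 0.94068
θ = arccos(0.94068) ≈ 19.8°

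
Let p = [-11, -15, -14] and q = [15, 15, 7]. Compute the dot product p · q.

-488

p · q = (-11)·15 + (-15)·15 + (-14)·7 = -165 - 225 - 98 = -488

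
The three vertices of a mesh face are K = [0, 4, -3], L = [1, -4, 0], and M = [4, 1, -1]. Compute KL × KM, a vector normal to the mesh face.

(-7, 10, 29)

KL = (1, -8, 3)
KM = (4, -3, 2)
i: (-8)·2 - 3·(-3) = -16 - (-9) = -7
j: 3·4 - 1·2 = 12 - 2 = 10
k: 1·(-3) - (-8)·4 = -3 - (-32) = 29
KL × KM = (-7, 10, 29)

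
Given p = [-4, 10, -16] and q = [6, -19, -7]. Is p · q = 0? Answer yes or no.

no

p · q = (-4)·6 + 10·(-19) + (-16)·(-7) = -24 - 190 + 112 = -102
Nonzero, so the vectors are not orthogonal.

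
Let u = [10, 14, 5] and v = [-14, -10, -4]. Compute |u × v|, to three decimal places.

100.757

i: 14·(-4) - 5·(-10) = -56 - (-50) = -6
j: 5·(-14) - 10·(-4) = -70 - (-40) = -30
k: 10·(-10) - 14·(-14) = -100 - (-196) = 96
u × v = (-6, -30, 96)
|u × v| = √((-6)² + (-30)² + 96²) = √10152 ≈ 100.7571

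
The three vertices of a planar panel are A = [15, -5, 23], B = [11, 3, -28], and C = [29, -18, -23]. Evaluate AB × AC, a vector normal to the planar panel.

(-1031, -898, -60)

AB = (-4, 8, -51)
AC = (14, -13, -46)
i: 8·(-46) - (-51)·(-13) = -368 - 663 = -1031
j: (-51)·14 - (-4)·(-46) = -714 - 184 = -898
k: (-4)·(-13) - 8·14 = 52 - 112 = -60
AB × AC = (-1031, -898, -60)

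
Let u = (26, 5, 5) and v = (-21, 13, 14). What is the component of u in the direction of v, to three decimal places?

u · v = 26·(-21) + 5·13 + 5·14 = -546 + 65 + 70 = -411
|v| = √(441 + 169 + 196) = √806 ≈ 28.3901
comp_v u = -411 / √806 ≈ -14.477

-14.477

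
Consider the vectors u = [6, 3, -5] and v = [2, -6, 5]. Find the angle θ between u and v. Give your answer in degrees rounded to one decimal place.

117.4

u · v = 6·2 + 3·(-6) + (-5)·5 = 12 - 18 - 25 = -31
|u|² = 36 + 9 + 25 = 70,  |u| = √70 ≈ 8.366600
|v|² = 4 + 36 + 25 = 65,  |v| = √65 ≈ 8.062258
cos θ = -31 / (8.366600 · 8.062258) ≈ -0.45957
θ = arccos(-0.45957) ≈ 117.4°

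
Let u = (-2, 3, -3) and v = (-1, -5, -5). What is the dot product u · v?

2

u · v = (-2)·(-1) + 3·(-5) + (-3)·(-5) = 2 - 15 + 15 = 2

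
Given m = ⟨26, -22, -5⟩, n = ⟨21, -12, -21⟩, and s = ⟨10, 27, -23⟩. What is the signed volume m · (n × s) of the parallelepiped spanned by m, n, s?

12477

n × s:
i: (-12)·(-23) - (-21)·27 = 276 - (-567) = 843
j: (-21)·10 - 21·(-23) = -210 - (-483) = 273
k: 21·27 - (-12)·10 = 567 - (-120) = 687
n × s = (843, 273, 687)
m · (n × s) = 26·843 + (-22)·273 + (-5)·687 = 21918 - 6006 - 3435 = 12477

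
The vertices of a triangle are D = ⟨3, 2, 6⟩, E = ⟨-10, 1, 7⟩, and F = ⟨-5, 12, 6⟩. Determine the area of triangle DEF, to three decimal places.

DE = (-13, -1, 1),  DF = (-8, 10, 0)
i: (-1)·0 - 1·10 = 0 - 10 = -10
j: 1·(-8) - (-13)·0 = -8 - 0 = -8
k: (-13)·10 - (-1)·(-8) = -130 - 8 = -138
DE × DF = (-10, -8, -138)
|DE × DF| = √19208 ≈ 138.5929
area = ½ · 138.5929 ≈ 69.296

69.296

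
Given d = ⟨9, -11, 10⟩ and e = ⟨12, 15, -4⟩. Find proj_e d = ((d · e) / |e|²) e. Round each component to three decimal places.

d · e = 9·12 + (-11)·15 + 10·(-4) = 108 - 165 - 40 = -97
|e|² = 144 + 225 + 16 = 385
proj_e d = (-97/385) · (12, 15, -4) ≈ (-3.023, -3.779, 1.008)

(-3.023, -3.779, 1.008)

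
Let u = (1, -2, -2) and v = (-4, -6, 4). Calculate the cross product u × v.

(-20, 4, -14)

i: (-2)·4 - (-2)·(-6) = -8 - 12 = -20
j: (-2)·(-4) - 1·4 = 8 - 4 = 4
k: 1·(-6) - (-2)·(-4) = -6 - 8 = -14
u × v = (-20, 4, -14)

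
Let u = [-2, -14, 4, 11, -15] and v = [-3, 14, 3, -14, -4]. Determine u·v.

-272

u · v = (-2)·(-3) + (-14)·14 + 4·3 + 11·(-14) + (-15)·(-4) = 6 - 196 + 12 - 154 + 60 = -272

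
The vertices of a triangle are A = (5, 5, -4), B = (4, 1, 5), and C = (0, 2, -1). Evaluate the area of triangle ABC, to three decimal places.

23.864

AB = (-1, -4, 9),  AC = (-5, -3, 3)
i: (-4)·3 - 9·(-3) = -12 - (-27) = 15
j: 9·(-5) - (-1)·3 = -45 - (-3) = -42
k: (-1)·(-3) - (-4)·(-5) = 3 - 20 = -17
AB × AC = (15, -42, -17)
|AB × AC| = √2278 ≈ 47.7284
area = ½ · 47.7284 ≈ 23.864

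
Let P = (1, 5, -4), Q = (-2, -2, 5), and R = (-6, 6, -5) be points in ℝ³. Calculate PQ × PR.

(-2, -66, -52)

PQ = (-3, -7, 9)
PR = (-7, 1, -1)
i: (-7)·(-1) - 9·1 = 7 - 9 = -2
j: 9·(-7) - (-3)·(-1) = -63 - 3 = -66
k: (-3)·1 - (-7)·(-7) = -3 - 49 = -52
PQ × PR = (-2, -66, -52)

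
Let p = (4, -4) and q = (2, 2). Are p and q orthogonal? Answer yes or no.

yes

p · q = 4·2 + (-4)·2 = 8 - 8 = 0
Zero, so the vectors are orthogonal.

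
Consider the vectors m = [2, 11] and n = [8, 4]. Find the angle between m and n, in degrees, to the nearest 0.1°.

53.1

m · n = 2·8 + 11·4 = 16 + 44 = 60
|m|² = 4 + 121 = 125,  |m| = √125 ≈ 11.180340
|n|² = 64 + 16 = 80,  |n| = √80 ≈ 8.944272
cos θ = 60 / (11.180340 · 8.944272) ≈ 0.60000
θ = arccos(0.60000) ≈ 53.1°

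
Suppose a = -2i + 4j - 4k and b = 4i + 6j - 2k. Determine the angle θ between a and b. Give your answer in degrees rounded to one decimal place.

a · b = (-2)·4 + 4·6 + (-4)·(-2) = -8 + 24 + 8 = 24
|a|² = 4 + 16 + 16 = 36,  |a| = √36 ≈ 6.000000
|b|² = 16 + 36 + 4 = 56,  |b| = √56 ≈ 7.483315
cos θ = 24 / (6.000000 · 7.483315) ≈ 0.53452
θ = arccos(0.53452) ≈ 57.7°

57.7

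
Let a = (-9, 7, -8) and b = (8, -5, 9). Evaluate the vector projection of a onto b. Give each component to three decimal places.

(-8.424, 5.265, -9.476)

a · b = (-9)·8 + 7·(-5) + (-8)·9 = -72 - 35 - 72 = -179
|b|² = 64 + 25 + 81 = 170
proj_b a = (-179/170) · (8, -5, 9) ≈ (-8.424, 5.265, -9.476)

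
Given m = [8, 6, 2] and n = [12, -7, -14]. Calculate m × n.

i: 6·(-14) - 2·(-7) = -84 - (-14) = -70
j: 2·12 - 8·(-14) = 24 - (-112) = 136
k: 8·(-7) - 6·12 = -56 - 72 = -128
m × n = (-70, 136, -128)

(-70, 136, -128)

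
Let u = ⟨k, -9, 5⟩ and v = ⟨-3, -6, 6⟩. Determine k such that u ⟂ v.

u · v = k·(-3) + (-9)·(-6) + 5·6 = 84 - 3k
Set equal to 0: -3k = -84, so k = 28.

28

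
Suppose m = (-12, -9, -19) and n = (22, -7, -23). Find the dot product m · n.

236

m · n = (-12)·22 + (-9)·(-7) + (-19)·(-23) = -264 + 63 + 437 = 236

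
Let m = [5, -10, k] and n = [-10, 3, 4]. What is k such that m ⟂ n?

20

m · n = 5·(-10) + (-10)·3 + k·4 = -80 + 4k
Set equal to 0: 4k = 80, so k = 20.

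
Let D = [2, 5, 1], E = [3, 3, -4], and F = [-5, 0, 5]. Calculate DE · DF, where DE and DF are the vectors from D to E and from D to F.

DE = E − D = (1, -2, -5)
DF = F − D = (-7, -5, 4)
DE · DF = 1·(-7) + (-2)·(-5) + (-5)·4 = -7 + 10 - 20 = -17

-17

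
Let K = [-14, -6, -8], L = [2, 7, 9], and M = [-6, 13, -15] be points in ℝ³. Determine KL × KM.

KL = (16, 13, 17)
KM = (8, 19, -7)
i: 13·(-7) - 17·19 = -91 - 323 = -414
j: 17·8 - 16·(-7) = 136 - (-112) = 248
k: 16·19 - 13·8 = 304 - 104 = 200
KL × KM = (-414, 248, 200)

(-414, 248, 200)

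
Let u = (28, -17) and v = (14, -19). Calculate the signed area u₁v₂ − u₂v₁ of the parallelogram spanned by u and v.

-294

28·(-19) - (-17)·14 = -532 - (-238) = -294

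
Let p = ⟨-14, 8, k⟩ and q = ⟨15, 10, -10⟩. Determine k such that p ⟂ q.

-13

p · q = (-14)·15 + 8·10 + k·(-10) = -130 - 10k
Set equal to 0: -10k = 130, so k = -13.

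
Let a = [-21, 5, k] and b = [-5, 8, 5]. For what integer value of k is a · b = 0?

-29

a · b = (-21)·(-5) + 5·8 + k·5 = 145 + 5k
Set equal to 0: 5k = -145, so k = -29.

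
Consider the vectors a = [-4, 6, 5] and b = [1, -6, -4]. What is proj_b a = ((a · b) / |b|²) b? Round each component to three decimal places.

a · b = (-4)·1 + 6·(-6) + 5·(-4) = -4 - 36 - 20 = -60
|b|² = 1 + 36 + 16 = 53
proj_b a = (-60/53) · (1, -6, -4) ≈ (-1.132, 6.792, 4.528)

(-1.132, 6.792, 4.528)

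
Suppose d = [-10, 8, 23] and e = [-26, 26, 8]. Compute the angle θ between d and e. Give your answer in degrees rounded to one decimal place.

48.8

d · e = (-10)·(-26) + 8·26 + 23·8 = 260 + 208 + 184 = 652
|d|² = 100 + 64 + 529 = 693,  |d| = √693 ≈ 26.324893
|e|² = 676 + 676 + 64 = 1416,  |e| = √1416 ≈ 37.629775
cos θ = 652 / (26.324893 · 37.629775) ≈ 0.65819
θ = arccos(0.65819) ≈ 48.8°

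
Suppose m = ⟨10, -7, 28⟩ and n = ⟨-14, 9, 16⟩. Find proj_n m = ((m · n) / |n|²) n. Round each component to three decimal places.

m · n = 10·(-14) + (-7)·9 + 28·16 = -140 - 63 + 448 = 245
|n|² = 196 + 81 + 256 = 533
proj_n m = (245/533) · (-14, 9, 16) ≈ (-6.435, 4.137, 7.355)

(-6.435, 4.137, 7.355)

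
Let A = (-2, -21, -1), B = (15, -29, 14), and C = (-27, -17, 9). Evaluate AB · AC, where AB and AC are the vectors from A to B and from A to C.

-307

AB = B − A = (17, -8, 15)
AC = C − A = (-25, 4, 10)
AB · AC = 17·(-25) + (-8)·4 + 15·10 = -425 - 32 + 150 = -307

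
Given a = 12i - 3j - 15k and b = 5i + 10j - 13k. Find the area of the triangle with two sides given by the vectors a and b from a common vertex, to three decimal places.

i: (-3)·(-13) - (-15)·10 = 39 - (-150) = 189
j: (-15)·5 - 12·(-13) = -75 - (-156) = 81
k: 12·10 - (-3)·5 = 120 - (-15) = 135
a × b = (189, 81, 135)
|a × b| = √(189² + 81² + 135²) = √60507 ≈ 245.9817
area = ½ · 245.9817 ≈ 122.991

122.991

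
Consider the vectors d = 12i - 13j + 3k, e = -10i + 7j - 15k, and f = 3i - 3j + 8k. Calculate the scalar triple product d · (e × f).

-296

e × f:
i: 7·8 - (-15)·(-3) = 56 - 45 = 11
j: (-15)·3 - (-10)·8 = -45 - (-80) = 35
k: (-10)·(-3) - 7·3 = 30 - 21 = 9
e × f = (11, 35, 9)
d · (e × f) = 12·11 + (-13)·35 + 3·9 = 132 - 455 + 27 = -296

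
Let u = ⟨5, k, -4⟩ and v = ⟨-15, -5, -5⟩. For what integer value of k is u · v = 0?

-11

u · v = 5·(-15) + k·(-5) + (-4)·(-5) = -55 - 5k
Set equal to 0: -5k = 55, so k = -11.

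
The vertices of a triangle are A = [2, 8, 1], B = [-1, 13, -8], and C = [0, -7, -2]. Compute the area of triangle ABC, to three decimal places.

80.009

AB = (-3, 5, -9),  AC = (-2, -15, -3)
i: 5·(-3) - (-9)·(-15) = -15 - 135 = -150
j: (-9)·(-2) - (-3)·(-3) = 18 - 9 = 9
k: (-3)·(-15) - 5·(-2) = 45 - (-10) = 55
AB × AC = (-150, 9, 55)
|AB × AC| = √25606 ≈ 160.0187
area = ½ · 160.0187 ≈ 80.009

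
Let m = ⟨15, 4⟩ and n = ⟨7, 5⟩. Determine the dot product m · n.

m · n = 15·7 + 4·5 = 105 + 20 = 125

125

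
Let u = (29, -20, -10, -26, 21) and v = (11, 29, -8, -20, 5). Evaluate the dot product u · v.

u · v = 29·11 + (-20)·29 + (-10)·(-8) + (-26)·(-20) + 21·5 = 319 - 580 + 80 + 520 + 105 = 444

444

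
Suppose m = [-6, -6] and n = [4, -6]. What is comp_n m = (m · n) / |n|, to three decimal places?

m · n = (-6)·4 + (-6)·(-6) = -24 + 36 = 12
|n| = √(16 + 36) = √52 ≈ 7.2111
comp_n m = 12 / √52 ≈ 1.664

1.664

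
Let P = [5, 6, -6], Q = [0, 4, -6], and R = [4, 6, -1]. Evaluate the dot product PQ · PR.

5

PQ = Q − P = (-5, -2, 0)
PR = R − P = (-1, 0, 5)
PQ · PR = (-5)·(-1) + (-2)·0 + 0·5 = 5 + 0 + 0 = 5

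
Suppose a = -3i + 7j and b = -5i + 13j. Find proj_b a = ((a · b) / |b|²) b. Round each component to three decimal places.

a · b = (-3)·(-5) + 7·13 = 15 + 91 = 106
|b|² = 25 + 169 = 194
proj_b a = (106/194) · (-5, 13) ≈ (-2.732, 7.103)

(-2.732, 7.103)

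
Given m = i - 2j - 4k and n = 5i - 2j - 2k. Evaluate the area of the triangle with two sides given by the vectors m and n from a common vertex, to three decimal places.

10.050

i: (-2)·(-2) - (-4)·(-2) = 4 - 8 = -4
j: (-4)·5 - 1·(-2) = -20 - (-2) = -18
k: 1·(-2) - (-2)·5 = -2 - (-10) = 8
m × n = (-4, -18, 8)
|m × n| = √((-4)² + (-18)² + 8²) = √404 ≈ 20.0998
area = ½ · 20.0998 ≈ 10.050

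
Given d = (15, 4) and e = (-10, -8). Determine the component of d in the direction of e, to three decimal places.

d · e = 15·(-10) + 4·(-8) = -150 - 32 = -182
|e| = √(100 + 64) = √164 ≈ 12.8062
comp_e d = -182 / √164 ≈ -14.212

-14.212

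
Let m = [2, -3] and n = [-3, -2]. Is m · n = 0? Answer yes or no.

yes

m · n = 2·(-3) + (-3)·(-2) = -6 + 6 = 0
Zero, so the vectors are orthogonal.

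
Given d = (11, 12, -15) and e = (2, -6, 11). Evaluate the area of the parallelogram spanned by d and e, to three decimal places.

i: 12·11 - (-15)·(-6) = 132 - 90 = 42
j: (-15)·2 - 11·11 = -30 - 121 = -151
k: 11·(-6) - 12·2 = -66 - 24 = -90
d × e = (42, -151, -90)
|d × e| = √(42² + (-151)² + (-90)²) = √32665 ≈ 180.7346

180.735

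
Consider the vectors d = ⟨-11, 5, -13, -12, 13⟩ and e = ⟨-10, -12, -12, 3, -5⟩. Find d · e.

d · e = (-11)·(-10) + 5·(-12) + (-13)·(-12) + (-12)·3 + 13·(-5) = 110 - 60 + 156 - 36 - 65 = 105

105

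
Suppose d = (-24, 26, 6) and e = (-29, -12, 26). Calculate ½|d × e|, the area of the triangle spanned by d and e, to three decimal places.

i: 26·26 - 6·(-12) = 676 - (-72) = 748
j: 6·(-29) - (-24)·26 = -174 - (-624) = 450
k: (-24)·(-12) - 26·(-29) = 288 - (-754) = 1042
d × e = (748, 450, 1042)
|d × e| = √(748² + 450² + 1042²) = √1847768 ≈ 1359.3263
area = ½ · 1359.3263 ≈ 679.663

679.663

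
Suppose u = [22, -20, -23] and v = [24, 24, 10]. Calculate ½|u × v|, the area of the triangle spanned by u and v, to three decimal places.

i: (-20)·10 - (-23)·24 = -200 - (-552) = 352
j: (-23)·24 - 22·10 = -552 - 220 = -772
k: 22·24 - (-20)·24 = 528 - (-480) = 1008
u × v = (352, -772, 1008)
|u × v| = √(352² + (-772)² + 1008²) = √1735952 ≈ 1317.5553
area = ½ · 1317.5553 ≈ 658.778

658.778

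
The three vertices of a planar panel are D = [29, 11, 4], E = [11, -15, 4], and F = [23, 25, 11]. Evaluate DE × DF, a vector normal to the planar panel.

DE = (-18, -26, 0)
DF = (-6, 14, 7)
i: (-26)·7 - 0·14 = -182 - 0 = -182
j: 0·(-6) - (-18)·7 = 0 - (-126) = 126
k: (-18)·14 - (-26)·(-6) = -252 - 156 = -408
DE × DF = (-182, 126, -408)

(-182, 126, -408)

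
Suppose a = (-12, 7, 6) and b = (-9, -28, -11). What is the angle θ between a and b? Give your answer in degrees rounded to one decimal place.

108.9

a · b = (-12)·(-9) + 7·(-28) + 6·(-11) = 108 - 196 - 66 = -154
|a|² = 144 + 49 + 36 = 229,  |a| = √229 ≈ 15.132746
|b|² = 81 + 784 + 121 = 986,  |b| = √986 ≈ 31.400637
cos θ = -154 / (15.132746 · 31.400637) ≈ -0.32409
θ = arccos(-0.32409) ≈ 108.9°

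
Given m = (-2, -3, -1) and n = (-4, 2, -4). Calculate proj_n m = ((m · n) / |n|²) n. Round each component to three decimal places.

(-0.667, 0.333, -0.667)

m · n = (-2)·(-4) + (-3)·2 + (-1)·(-4) = 8 - 6 + 4 = 6
|n|² = 16 + 4 + 16 = 36
proj_n m = (6/36) · (-4, 2, -4) ≈ (-0.667, 0.333, -0.667)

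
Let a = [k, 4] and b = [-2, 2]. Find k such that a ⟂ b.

4

a · b = k·(-2) + 4·2 = 8 - 2k
Set equal to 0: -2k = -8, so k = 4.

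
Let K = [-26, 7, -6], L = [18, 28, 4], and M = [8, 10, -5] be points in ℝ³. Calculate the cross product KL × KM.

KL = (44, 21, 10)
KM = (34, 3, 1)
i: 21·1 - 10·3 = 21 - 30 = -9
j: 10·34 - 44·1 = 340 - 44 = 296
k: 44·3 - 21·34 = 132 - 714 = -582
KL × KM = (-9, 296, -582)

(-9, 296, -582)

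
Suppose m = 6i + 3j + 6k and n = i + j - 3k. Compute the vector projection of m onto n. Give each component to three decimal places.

m · n = 6·1 + 3·1 + 6·(-3) = 6 + 3 - 18 = -9
|n|² = 1 + 1 + 9 = 11
proj_n m = (-9/11) · (1, 1, -3) ≈ (-0.818, -0.818, 2.455)

(-0.818, -0.818, 2.455)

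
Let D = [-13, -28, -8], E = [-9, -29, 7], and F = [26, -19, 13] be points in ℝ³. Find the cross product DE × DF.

DE = (4, -1, 15)
DF = (39, 9, 21)
i: (-1)·21 - 15·9 = -21 - 135 = -156
j: 15·39 - 4·21 = 585 - 84 = 501
k: 4·9 - (-1)·39 = 36 - (-39) = 75
DE × DF = (-156, 501, 75)

(-156, 501, 75)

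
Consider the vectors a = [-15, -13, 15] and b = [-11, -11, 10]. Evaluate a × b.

i: (-13)·10 - 15·(-11) = -130 - (-165) = 35
j: 15·(-11) - (-15)·10 = -165 - (-150) = -15
k: (-15)·(-11) - (-13)·(-11) = 165 - 143 = 22
a × b = (35, -15, 22)

(35, -15, 22)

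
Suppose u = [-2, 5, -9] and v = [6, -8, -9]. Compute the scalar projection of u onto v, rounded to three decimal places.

u · v = (-2)·6 + 5·(-8) + (-9)·(-9) = -12 - 40 + 81 = 29
|v| = √(36 + 64 + 81) = √181 ≈ 13.4536
comp_v u = 29 / √181 ≈ 2.156

2.156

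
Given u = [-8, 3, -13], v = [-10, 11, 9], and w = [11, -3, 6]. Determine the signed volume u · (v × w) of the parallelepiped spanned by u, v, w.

v × w:
i: 11·6 - 9·(-3) = 66 - (-27) = 93
j: 9·11 - (-10)·6 = 99 - (-60) = 159
k: (-10)·(-3) - 11·11 = 30 - 121 = -91
v × w = (93, 159, -91)
u · (v × w) = (-8)·93 + 3·159 + (-13)·(-91) = -744 + 477 + 1183 = 916

916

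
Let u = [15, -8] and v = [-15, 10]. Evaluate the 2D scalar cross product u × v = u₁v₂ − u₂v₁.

30

15·10 - (-8)·(-15) = 150 - 120 = 30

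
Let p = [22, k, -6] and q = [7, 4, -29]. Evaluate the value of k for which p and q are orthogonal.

p · q = 22·7 + k·4 + (-6)·(-29) = 328 + 4k
Set equal to 0: 4k = -328, so k = -82.

-82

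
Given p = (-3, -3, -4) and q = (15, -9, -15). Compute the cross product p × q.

(9, -105, 72)

i: (-3)·(-15) - (-4)·(-9) = 45 - 36 = 9
j: (-4)·15 - (-3)·(-15) = -60 - 45 = -105
k: (-3)·(-9) - (-3)·15 = 27 - (-45) = 72
p × q = (9, -105, 72)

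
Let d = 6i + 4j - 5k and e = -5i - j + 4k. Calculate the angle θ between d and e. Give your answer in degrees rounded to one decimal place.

161.7

d · e = 6·(-5) + 4·(-1) + (-5)·4 = -30 - 4 - 20 = -54
|d|² = 36 + 16 + 25 = 77,  |d| = √77 ≈ 8.774964
|e|² = 25 + 1 + 16 = 42,  |e| = √42 ≈ 6.480741
cos θ = -54 / (8.774964 · 6.480741) ≈ -0.94956
θ = arccos(-0.94956) ≈ 161.7°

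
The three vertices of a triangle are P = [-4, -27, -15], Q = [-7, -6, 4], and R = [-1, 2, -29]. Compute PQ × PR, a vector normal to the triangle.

PQ = (-3, 21, 19)
PR = (3, 29, -14)
i: 21·(-14) - 19·29 = -294 - 551 = -845
j: 19·3 - (-3)·(-14) = 57 - 42 = 15
k: (-3)·29 - 21·3 = -87 - 63 = -150
PQ × PR = (-845, 15, -150)

(-845, 15, -150)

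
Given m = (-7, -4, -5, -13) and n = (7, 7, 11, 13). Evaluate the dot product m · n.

-301

m · n = (-7)·7 + (-4)·7 + (-5)·11 + (-13)·13 = -49 - 28 - 55 - 169 = -301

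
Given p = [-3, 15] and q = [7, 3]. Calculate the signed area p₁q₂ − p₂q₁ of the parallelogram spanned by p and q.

(-3)·3 - 15·7 = -9 - 105 = -114

-114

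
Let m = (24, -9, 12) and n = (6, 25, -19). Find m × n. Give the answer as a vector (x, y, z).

(-129, 528, 654)

i: (-9)·(-19) - 12·25 = 171 - 300 = -129
j: 12·6 - 24·(-19) = 72 - (-456) = 528
k: 24·25 - (-9)·6 = 600 - (-54) = 654
m × n = (-129, 528, 654)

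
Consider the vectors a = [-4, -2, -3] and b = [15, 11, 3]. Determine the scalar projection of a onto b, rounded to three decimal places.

a · b = (-4)·15 + (-2)·11 + (-3)·3 = -60 - 22 - 9 = -91
|b| = √(225 + 121 + 9) = √355 ≈ 18.8414
comp_b a = -91 / √355 ≈ -4.830

-4.830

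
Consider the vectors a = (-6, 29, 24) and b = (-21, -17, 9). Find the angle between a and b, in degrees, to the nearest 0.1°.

a · b = (-6)·(-21) + 29·(-17) + 24·9 = 126 - 493 + 216 = -151
|a|² = 36 + 841 + 576 = 1453,  |a| = √1453 ≈ 38.118237
|b|² = 441 + 289 + 81 = 811,  |b| = √811 ≈ 28.478062
cos θ = -151 / (38.118237 · 28.478062) ≈ -0.13910
θ = arccos(-0.13910) ≈ 98.0°

98.0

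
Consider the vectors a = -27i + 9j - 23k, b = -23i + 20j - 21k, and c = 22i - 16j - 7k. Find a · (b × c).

b × c:
i: 20·(-7) - (-21)·(-16) = -140 - 336 = -476
j: (-21)·22 - (-23)·(-7) = -462 - 161 = -623
k: (-23)·(-16) - 20·22 = 368 - 440 = -72
b × c = (-476, -623, -72)
a · (b × c) = (-27)·(-476) + 9·(-623) + (-23)·(-72) = 12852 - 5607 + 1656 = 8901

8901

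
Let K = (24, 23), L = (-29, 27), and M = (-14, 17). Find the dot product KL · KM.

KL = L − K = (-53, 4)
KM = M − K = (-38, -6)
KL · KM = (-53)·(-38) + 4·(-6) = 2014 - 24 = 1990

1990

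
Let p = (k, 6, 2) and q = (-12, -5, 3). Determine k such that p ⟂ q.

-2

p · q = k·(-12) + 6·(-5) + 2·3 = -24 - 12k
Set equal to 0: -12k = 24, so k = -2.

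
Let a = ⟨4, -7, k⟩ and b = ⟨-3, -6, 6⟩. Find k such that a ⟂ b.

a · b = 4·(-3) + (-7)·(-6) + k·6 = 30 + 6k
Set equal to 0: 6k = -30, so k = -5.

-5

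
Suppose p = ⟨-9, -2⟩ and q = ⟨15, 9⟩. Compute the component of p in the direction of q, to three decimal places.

p · q = (-9)·15 + (-2)·9 = -135 - 18 = -153
|q| = √(225 + 81) = √306 ≈ 17.4929
comp_q p = -153 / √306 ≈ -8.746

-8.746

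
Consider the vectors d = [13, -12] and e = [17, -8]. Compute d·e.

317

d · e = 13·17 + (-12)·(-8) = 221 + 96 = 317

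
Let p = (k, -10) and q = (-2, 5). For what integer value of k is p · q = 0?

-25

p · q = k·(-2) + (-10)·5 = -50 - 2k
Set equal to 0: -2k = 50, so k = -25.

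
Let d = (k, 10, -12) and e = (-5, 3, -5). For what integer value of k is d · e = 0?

d · e = k·(-5) + 10·3 + (-12)·(-5) = 90 - 5k
Set equal to 0: -5k = -90, so k = 18.

18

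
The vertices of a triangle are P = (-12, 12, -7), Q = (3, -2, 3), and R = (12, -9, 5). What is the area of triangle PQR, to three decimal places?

38.095

PQ = (15, -14, 10),  PR = (24, -21, 12)
i: (-14)·12 - 10·(-21) = -168 - (-210) = 42
j: 10·24 - 15·12 = 240 - 180 = 60
k: 15·(-21) - (-14)·24 = -315 - (-336) = 21
PQ × PR = (42, 60, 21)
|PQ × PR| = √5805 ≈ 76.1906
area = ½ · 76.1906 ≈ 38.095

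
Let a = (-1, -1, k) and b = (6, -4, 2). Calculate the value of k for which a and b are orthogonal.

a · b = (-1)·6 + (-1)·(-4) + k·2 = -2 + 2k
Set equal to 0: 2k = 2, so k = 1.

1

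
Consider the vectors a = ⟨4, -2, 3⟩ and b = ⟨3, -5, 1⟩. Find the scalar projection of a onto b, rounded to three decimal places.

4.226

a · b = 4·3 + (-2)·(-5) + 3·1 = 12 + 10 + 3 = 25
|b| = √(9 + 25 + 1) = √35 ≈ 5.9161
comp_b a = 25 / √35 ≈ 4.226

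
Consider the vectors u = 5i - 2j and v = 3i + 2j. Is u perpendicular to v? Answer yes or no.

u · v = 5·3 + (-2)·2 = 15 - 4 = 11
Nonzero, so the vectors are not orthogonal.

no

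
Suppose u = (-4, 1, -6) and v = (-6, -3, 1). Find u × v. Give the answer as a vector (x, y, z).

i: 1·1 - (-6)·(-3) = 1 - 18 = -17
j: (-6)·(-6) - (-4)·1 = 36 - (-4) = 40
k: (-4)·(-3) - 1·(-6) = 12 - (-6) = 18
u × v = (-17, 40, 18)

(-17, 40, 18)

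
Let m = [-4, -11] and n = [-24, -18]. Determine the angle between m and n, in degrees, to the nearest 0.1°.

33.1

m · n = (-4)·(-24) + (-11)·(-18) = 96 + 198 = 294
|m|² = 16 + 121 = 137,  |m| = √137 ≈ 11.704700
|n|² = 576 + 324 = 900,  |n| = √900 ≈ 30.000000
cos θ = 294 / (11.704700 · 30.000000) ≈ 0.83727
θ = arccos(0.83727) ≈ 33.1°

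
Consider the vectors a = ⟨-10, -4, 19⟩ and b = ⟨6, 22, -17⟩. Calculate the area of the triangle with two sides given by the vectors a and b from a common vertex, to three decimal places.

202.517

i: (-4)·(-17) - 19·22 = 68 - 418 = -350
j: 19·6 - (-10)·(-17) = 114 - 170 = -56
k: (-10)·22 - (-4)·6 = -220 - (-24) = -196
a × b = (-350, -56, -196)
|a × b| = √((-350)² + (-56)² + (-196)²) = √164052 ≈ 405.0333
area = ½ · 405.0333 ≈ 202.517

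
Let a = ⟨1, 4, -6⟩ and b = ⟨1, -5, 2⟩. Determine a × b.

i: 4·2 - (-6)·(-5) = 8 - 30 = -22
j: (-6)·1 - 1·2 = -6 - 2 = -8
k: 1·(-5) - 4·1 = -5 - 4 = -9
a × b = (-22, -8, -9)

(-22, -8, -9)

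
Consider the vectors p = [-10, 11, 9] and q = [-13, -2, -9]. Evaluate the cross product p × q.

i: 11·(-9) - 9·(-2) = -99 - (-18) = -81
j: 9·(-13) - (-10)·(-9) = -117 - 90 = -207
k: (-10)·(-2) - 11·(-13) = 20 - (-143) = 163
p × q = (-81, -207, 163)

(-81, -207, 163)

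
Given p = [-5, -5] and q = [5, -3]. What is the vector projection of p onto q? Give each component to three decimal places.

(-1.471, 0.882)

p · q = (-5)·5 + (-5)·(-3) = -25 + 15 = -10
|q|² = 25 + 9 = 34
proj_q p = (-10/34) · (5, -3) ≈ (-1.471, 0.882)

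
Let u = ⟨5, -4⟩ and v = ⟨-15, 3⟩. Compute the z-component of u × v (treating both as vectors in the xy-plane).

-45

5·3 - (-4)·(-15) = 15 - 60 = -45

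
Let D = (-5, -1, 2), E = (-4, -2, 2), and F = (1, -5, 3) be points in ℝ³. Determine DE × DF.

DE = (1, -1, 0)
DF = (6, -4, 1)
i: (-1)·1 - 0·(-4) = -1 - 0 = -1
j: 0·6 - 1·1 = 0 - 1 = -1
k: 1·(-4) - (-1)·6 = -4 - (-6) = 2
DE × DF = (-1, -1, 2)

(-1, -1, 2)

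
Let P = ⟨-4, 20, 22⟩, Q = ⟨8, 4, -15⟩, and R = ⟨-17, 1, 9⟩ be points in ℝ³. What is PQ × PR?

PQ = (12, -16, -37)
PR = (-13, -19, -13)
i: (-16)·(-13) - (-37)·(-19) = 208 - 703 = -495
j: (-37)·(-13) - 12·(-13) = 481 - (-156) = 637
k: 12·(-19) - (-16)·(-13) = -228 - 208 = -436
PQ × PR = (-495, 637, -436)

(-495, 637, -436)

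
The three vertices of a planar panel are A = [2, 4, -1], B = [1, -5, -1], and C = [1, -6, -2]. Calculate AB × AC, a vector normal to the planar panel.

AB = (-1, -9, 0)
AC = (-1, -10, -1)
i: (-9)·(-1) - 0·(-10) = 9 - 0 = 9
j: 0·(-1) - (-1)·(-1) = 0 - 1 = -1
k: (-1)·(-10) - (-9)·(-1) = 10 - 9 = 1
AB × AC = (9, -1, 1)

(9, -1, 1)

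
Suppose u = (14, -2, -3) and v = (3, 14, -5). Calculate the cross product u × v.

(52, 61, 202)

i: (-2)·(-5) - (-3)·14 = 10 - (-42) = 52
j: (-3)·3 - 14·(-5) = -9 - (-70) = 61
k: 14·14 - (-2)·3 = 196 - (-6) = 202
u × v = (52, 61, 202)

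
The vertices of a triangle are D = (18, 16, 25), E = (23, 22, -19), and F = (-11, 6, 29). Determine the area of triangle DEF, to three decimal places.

DE = (5, 6, -44),  DF = (-29, -10, 4)
i: 6·4 - (-44)·(-10) = 24 - 440 = -416
j: (-44)·(-29) - 5·4 = 1276 - 20 = 1256
k: 5·(-10) - 6·(-29) = -50 - (-174) = 124
DE × DF = (-416, 1256, 124)
|DE × DF| = √1765968 ≈ 1328.8973
area = ½ · 1328.8973 ≈ 664.449

664.449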